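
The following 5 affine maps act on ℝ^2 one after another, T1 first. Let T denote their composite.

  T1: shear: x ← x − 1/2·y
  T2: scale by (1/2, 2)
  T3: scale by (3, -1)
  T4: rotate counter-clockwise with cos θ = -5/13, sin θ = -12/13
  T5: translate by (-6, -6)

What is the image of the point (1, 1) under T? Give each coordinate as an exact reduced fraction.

T1 shear: x ← x − 1/2·y: (1, 1) → (1/2, 1)
T2 scale by (1/2, 2): (1/2, 1) → (1/4, 2)
T3 scale by (3, -1): (1/4, 2) → (3/4, -2)
T4 rotate counter-clockwise with cos θ = -5/13, sin θ = -12/13: (3/4, -2) → (-111/52, 1/13)
T5 translate by (-6, -6): (-111/52, 1/13) → (-423/52, -77/13)

T(p) = (-423/52, -77/13)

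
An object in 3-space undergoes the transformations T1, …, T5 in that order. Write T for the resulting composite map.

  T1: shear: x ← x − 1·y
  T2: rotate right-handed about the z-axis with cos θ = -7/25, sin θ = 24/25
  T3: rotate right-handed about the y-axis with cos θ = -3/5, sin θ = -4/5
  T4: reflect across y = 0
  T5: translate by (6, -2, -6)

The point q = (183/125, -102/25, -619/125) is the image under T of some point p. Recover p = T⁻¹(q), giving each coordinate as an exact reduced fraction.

p = (-3, -4, 3)

T1 = [1 -1 0 0; 0 1 0 0; 0 0 1 0; 0 0 0 1]
T2·T1 = [-7/25 -17/25 0 0; 24/25 -31/25 0 0; 0 0 1 0; 0 0 0 1]
T3·…·T1 = [21/125 51/125 -4/5 0; 24/25 -31/25 0 0; -28/125 -68/125 -3/5 0; 0 0 0 1]
T4·…·T1 = [21/125 51/125 -4/5 0; -24/25 31/25 0 0; -28/125 -68/125 -3/5 0; 0 0 0 1]
T5·…·T1 = [21/125 51/125 -4/5 6; -24/25 31/25 0 -2; -28/125 -68/125 -3/5 -6; 0 0 0 1]
det M = -1; M⁻¹ = [93/125 -17/25 -124/125 -1472/125; 72/125 7/25 -96/125 -938/125; -4/5 0 -3/5 6/5; 0 0 0 1]
M⁻¹ · (183/125, -102/25, -619/125)ᵀ = (-3, -4, 3)ᵀ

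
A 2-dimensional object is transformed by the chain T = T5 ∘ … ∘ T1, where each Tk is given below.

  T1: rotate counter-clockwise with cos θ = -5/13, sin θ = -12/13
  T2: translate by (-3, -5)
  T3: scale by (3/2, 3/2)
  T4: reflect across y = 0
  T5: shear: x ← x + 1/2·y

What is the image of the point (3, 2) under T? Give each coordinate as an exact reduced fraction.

T(p) = (153/52, 333/26)

T1 rotate counter-clockwise with cos θ = -5/13, sin θ = -12/13: (3, 2) → (9/13, -46/13)
T2 translate by (-3, -5): (9/13, -46/13) → (-30/13, -111/13)
T3 scale by (3/2, 3/2): (-30/13, -111/13) → (-45/13, -333/26)
T4 reflect across y = 0: (-45/13, -333/26) → (-45/13, 333/26)
T5 shear: x ← x + 1/2·y: (-45/13, 333/26) → (153/52, 333/26)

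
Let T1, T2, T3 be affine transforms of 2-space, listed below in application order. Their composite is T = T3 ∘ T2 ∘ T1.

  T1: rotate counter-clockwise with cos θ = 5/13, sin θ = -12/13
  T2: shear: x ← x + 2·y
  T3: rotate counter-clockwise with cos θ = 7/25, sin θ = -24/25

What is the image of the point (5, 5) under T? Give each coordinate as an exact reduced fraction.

T(p) = (-147/65, -121/65)

T1 rotate counter-clockwise with cos θ = 5/13, sin θ = -12/13: (5, 5) → (85/13, -35/13)
T2 shear: x ← x + 2·y: (85/13, -35/13) → (15/13, -35/13)
T3 rotate counter-clockwise with cos θ = 7/25, sin θ = -24/25: (15/13, -35/13) → (-147/65, -121/65)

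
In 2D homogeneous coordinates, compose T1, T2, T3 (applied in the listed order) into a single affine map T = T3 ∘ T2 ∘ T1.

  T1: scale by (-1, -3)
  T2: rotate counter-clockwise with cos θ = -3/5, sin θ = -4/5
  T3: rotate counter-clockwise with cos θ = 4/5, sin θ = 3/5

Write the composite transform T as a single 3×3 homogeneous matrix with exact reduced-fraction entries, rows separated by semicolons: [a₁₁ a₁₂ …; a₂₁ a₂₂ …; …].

T1 = [-1 0 0; 0 -3 0; 0 0 1]
T2·T1 = [3/5 -12/5 0; 4/5 9/5 0; 0 0 1]
T3·…·T1 = [0 -3 0; 1 0 0; 0 0 1]

T = [0 -3 0; 1 0 0; 0 0 1]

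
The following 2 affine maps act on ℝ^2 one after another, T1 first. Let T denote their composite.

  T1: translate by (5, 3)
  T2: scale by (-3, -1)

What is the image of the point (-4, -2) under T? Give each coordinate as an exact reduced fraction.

T1 translate by (5, 3): (-4, -2) → (1, 1)
T2 scale by (-3, -1): (1, 1) → (-3, -1)

T(p) = (-3, -1)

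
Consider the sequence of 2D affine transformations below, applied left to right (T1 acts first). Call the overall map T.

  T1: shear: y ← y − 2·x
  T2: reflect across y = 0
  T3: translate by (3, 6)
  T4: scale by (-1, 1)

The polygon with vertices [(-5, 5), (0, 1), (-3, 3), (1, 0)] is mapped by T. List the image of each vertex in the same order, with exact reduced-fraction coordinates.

T1 shear: y ← y − 2·x: (-5, 5) → (-5, 15); (0, 1) → (0, 1); (-3, 3) → (-3, 9); (1, 0) → (1, -2)
T2 reflect across y = 0: (-5, 15) → (-5, -15); (0, 1) → (0, -1); (-3, 9) → (-3, -9); (1, -2) → (1, 2)
T3 translate by (3, 6): (-5, -15) → (-2, -9); (0, -1) → (3, 5); (-3, -9) → (0, -3); (1, 2) → (4, 8)
T4 scale by (-1, 1): (-2, -9) → (2, -9); (3, 5) → (-3, 5); (0, -3) → (0, -3); (4, 8) → (-4, 8)

image vertices: (2, -9), (-3, 5), (0, -3), (-4, 8)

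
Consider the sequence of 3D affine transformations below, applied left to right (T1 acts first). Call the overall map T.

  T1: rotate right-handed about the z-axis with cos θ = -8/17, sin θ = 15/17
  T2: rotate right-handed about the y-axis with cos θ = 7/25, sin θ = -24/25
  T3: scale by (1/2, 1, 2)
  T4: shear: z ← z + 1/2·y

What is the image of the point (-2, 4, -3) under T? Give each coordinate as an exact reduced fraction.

T1 rotate right-handed about the z-axis with cos θ = -8/17, sin θ = 15/17: (-2, 4, -3) → (-44/17, -62/17, -3)
T2 rotate right-handed about the y-axis with cos θ = 7/25, sin θ = -24/25: (-44/17, -62/17, -3) → (916/425, -62/17, -1413/425)
T3 scale by (1/2, 1, 2): (916/425, -62/17, -1413/425) → (458/425, -62/17, -2826/425)
T4 shear: z ← z + 1/2·y: (458/425, -62/17, -2826/425) → (458/425, -62/17, -3601/425)

T(p) = (458/425, -62/17, -3601/425)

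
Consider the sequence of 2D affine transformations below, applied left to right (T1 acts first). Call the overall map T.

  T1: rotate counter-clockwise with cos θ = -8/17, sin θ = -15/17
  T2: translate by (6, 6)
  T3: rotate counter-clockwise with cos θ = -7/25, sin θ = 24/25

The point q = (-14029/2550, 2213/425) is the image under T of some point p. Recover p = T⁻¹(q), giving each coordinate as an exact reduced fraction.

T1 = [-8/17 15/17 0; -15/17 -8/17 0; 0 0 1]
T2·T1 = [-8/17 15/17 6; -15/17 -8/17 6; 0 0 1]
T3·…·T1 = [416/425 87/425 -186/25; -87/425 416/425 102/25; 0 0 1]
det M = 1; M⁻¹ = [416/425 -87/425 138/17; 87/425 416/425 -42/17; 0 0 1]
M⁻¹ · (-14029/2550, 2213/425)ᵀ = (5/3, 3/2)ᵀ

p = (5/3, 3/2)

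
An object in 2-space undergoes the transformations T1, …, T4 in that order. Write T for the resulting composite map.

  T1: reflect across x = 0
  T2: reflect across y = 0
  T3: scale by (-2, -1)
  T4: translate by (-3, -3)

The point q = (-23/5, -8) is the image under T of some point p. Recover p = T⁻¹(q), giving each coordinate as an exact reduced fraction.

p = (-4/5, -5)

T1 = [-1 0 0; 0 1 0; 0 0 1]
T2·T1 = [-1 0 0; 0 -1 0; 0 0 1]
T3·…·T1 = [2 0 0; 0 1 0; 0 0 1]
T4·…·T1 = [2 0 -3; 0 1 -3; 0 0 1]
det M = 2; M⁻¹ = [1/2 0 3/2; 0 1 3; 0 0 1]
M⁻¹ · (-23/5, -8)ᵀ = (-4/5, -5)ᵀ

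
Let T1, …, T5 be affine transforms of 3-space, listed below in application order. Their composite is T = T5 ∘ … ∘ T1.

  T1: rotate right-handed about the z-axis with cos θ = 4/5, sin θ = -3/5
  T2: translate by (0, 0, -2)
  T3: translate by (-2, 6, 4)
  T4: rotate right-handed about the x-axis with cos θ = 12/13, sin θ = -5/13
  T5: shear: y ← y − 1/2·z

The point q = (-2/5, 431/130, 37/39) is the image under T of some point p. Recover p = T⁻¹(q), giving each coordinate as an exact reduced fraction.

p = (3, -4/3, 1/3)

T1 = [4/5 3/5 0 0; -3/5 4/5 0 0; 0 0 1 0; 0 0 0 1]
T2·T1 = [4/5 3/5 0 0; -3/5 4/5 0 0; 0 0 1 -2; 0 0 0 1]
T3·…·T1 = [4/5 3/5 0 -2; -3/5 4/5 0 6; 0 0 1 2; 0 0 0 1]
T4·…·T1 = [4/5 3/5 0 -2; -36/65 48/65 5/13 82/13; 3/13 -4/13 12/13 -6/13; 0 0 0 1]
T5·…·T1 = [4/5 3/5 0 -2; -87/130 58/65 -1/13 85/13; 3/13 -4/13 12/13 -6/13; 0 0 0 1]
det M = 1; M⁻¹ = [4/5 -36/65 -3/65 26/5; 3/5 48/65 4/65 -18/5; 0 5/13 29/26 -2; 0 0 0 1]
M⁻¹ · (-2/5, 431/130, 37/39)ᵀ = (3, -4/3, 1/3)ᵀ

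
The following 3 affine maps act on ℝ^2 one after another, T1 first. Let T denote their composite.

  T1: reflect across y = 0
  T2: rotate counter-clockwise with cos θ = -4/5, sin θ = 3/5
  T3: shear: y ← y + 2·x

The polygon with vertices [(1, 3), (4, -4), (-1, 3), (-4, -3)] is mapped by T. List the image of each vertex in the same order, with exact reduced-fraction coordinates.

T1 reflect across y = 0: (1, 3) → (1, -3); (4, -4) → (4, 4); (-1, 3) → (-1, -3); (-4, -3) → (-4, 3)
T2 rotate counter-clockwise with cos θ = -4/5, sin θ = 3/5: (1, -3) → (1, 3); (4, 4) → (-28/5, -4/5); (-1, -3) → (13/5, 9/5); (-4, 3) → (7/5, -24/5)
T3 shear: y ← y + 2·x: (1, 3) → (1, 5); (-28/5, -4/5) → (-28/5, -12); (13/5, 9/5) → (13/5, 7); (7/5, -24/5) → (7/5, -2)

image vertices: (1, 5), (-28/5, -12), (13/5, 7), (7/5, -2)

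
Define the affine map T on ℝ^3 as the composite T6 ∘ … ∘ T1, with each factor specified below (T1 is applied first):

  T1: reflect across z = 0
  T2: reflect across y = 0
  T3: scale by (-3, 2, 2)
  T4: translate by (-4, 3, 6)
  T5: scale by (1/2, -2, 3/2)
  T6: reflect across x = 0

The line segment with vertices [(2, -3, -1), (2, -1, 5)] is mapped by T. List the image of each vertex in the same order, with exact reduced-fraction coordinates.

image vertices: (5, -18, 12), (5, -10, -6)

T1 reflect across z = 0: (2, -3, -1) → (2, -3, 1); (2, -1, 5) → (2, -1, -5)
T2 reflect across y = 0: (2, -3, 1) → (2, 3, 1); (2, -1, -5) → (2, 1, -5)
T3 scale by (-3, 2, 2): (2, 3, 1) → (-6, 6, 2); (2, 1, -5) → (-6, 2, -10)
T4 translate by (-4, 3, 6): (-6, 6, 2) → (-10, 9, 8); (-6, 2, -10) → (-10, 5, -4)
T5 scale by (1/2, -2, 3/2): (-10, 9, 8) → (-5, -18, 12); (-10, 5, -4) → (-5, -10, -6)
T6 reflect across x = 0: (-5, -18, 12) → (5, -18, 12); (-5, -10, -6) → (5, -10, -6)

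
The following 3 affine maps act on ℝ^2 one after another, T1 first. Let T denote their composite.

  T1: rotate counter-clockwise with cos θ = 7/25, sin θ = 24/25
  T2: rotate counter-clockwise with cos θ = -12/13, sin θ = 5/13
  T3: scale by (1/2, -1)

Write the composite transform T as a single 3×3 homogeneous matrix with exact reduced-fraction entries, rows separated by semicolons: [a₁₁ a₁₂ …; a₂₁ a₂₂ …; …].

T1 = [7/25 -24/25 0; 24/25 7/25 0; 0 0 1]
T2·T1 = [-204/325 253/325 0; -253/325 -204/325 0; 0 0 1]
T3·…·T1 = [-102/325 253/650 0; 253/325 204/325 0; 0 0 1]

T = [-102/325 253/650 0; 253/325 204/325 0; 0 0 1]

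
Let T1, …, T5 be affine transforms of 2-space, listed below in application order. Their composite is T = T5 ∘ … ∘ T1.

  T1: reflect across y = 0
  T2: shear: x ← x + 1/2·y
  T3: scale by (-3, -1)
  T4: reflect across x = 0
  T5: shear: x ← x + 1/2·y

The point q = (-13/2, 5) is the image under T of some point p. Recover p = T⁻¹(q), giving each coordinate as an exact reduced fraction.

p = (-1/2, 5)

T1 = [1 0 0; 0 -1 0; 0 0 1]
T2·T1 = [1 -1/2 0; 0 -1 0; 0 0 1]
T3·…·T1 = [-3 3/2 0; 0 1 0; 0 0 1]
T4·…·T1 = [3 -3/2 0; 0 1 0; 0 0 1]
T5·…·T1 = [3 -1 0; 0 1 0; 0 0 1]
det M = 3; M⁻¹ = [1/3 1/3 0; 0 1 0; 0 0 1]
M⁻¹ · (-13/2, 5)ᵀ = (-1/2, 5)ᵀ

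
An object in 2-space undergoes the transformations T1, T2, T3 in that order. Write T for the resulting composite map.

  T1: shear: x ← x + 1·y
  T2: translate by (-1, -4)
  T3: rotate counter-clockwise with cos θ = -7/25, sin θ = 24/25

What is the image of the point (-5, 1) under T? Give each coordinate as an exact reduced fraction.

T(p) = (107/25, -99/25)

T1 shear: x ← x + 1·y: (-5, 1) → (-4, 1)
T2 translate by (-1, -4): (-4, 1) → (-5, -3)
T3 rotate counter-clockwise with cos θ = -7/25, sin θ = 24/25: (-5, -3) → (107/25, -99/25)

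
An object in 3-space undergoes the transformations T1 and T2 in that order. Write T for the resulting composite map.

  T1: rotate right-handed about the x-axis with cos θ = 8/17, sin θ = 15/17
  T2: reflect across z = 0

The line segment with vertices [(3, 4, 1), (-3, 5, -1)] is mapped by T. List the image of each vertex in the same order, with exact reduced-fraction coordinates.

image vertices: (3, 1, -4), (-3, 55/17, -67/17)

T1 rotate right-handed about the x-axis with cos θ = 8/17, sin θ = 15/17: (3, 4, 1) → (3, 1, 4); (-3, 5, -1) → (-3, 55/17, 67/17)
T2 reflect across z = 0: (3, 1, 4) → (3, 1, -4); (-3, 55/17, 67/17) → (-3, 55/17, -67/17)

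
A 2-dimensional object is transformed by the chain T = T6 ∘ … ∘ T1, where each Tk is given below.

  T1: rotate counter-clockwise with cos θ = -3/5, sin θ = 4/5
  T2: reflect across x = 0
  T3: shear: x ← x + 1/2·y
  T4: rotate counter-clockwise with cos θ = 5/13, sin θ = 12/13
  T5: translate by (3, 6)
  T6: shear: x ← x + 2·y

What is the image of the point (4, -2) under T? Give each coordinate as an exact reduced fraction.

T1 rotate counter-clockwise with cos θ = -3/5, sin θ = 4/5: (4, -2) → (-4/5, 22/5)
T2 reflect across x = 0: (-4/5, 22/5) → (4/5, 22/5)
T3 shear: x ← x + 1/2·y: (4/5, 22/5) → (3, 22/5)
T4 rotate counter-clockwise with cos θ = 5/13, sin θ = 12/13: (3, 22/5) → (-189/65, 58/13)
T5 translate by (3, 6): (-189/65, 58/13) → (6/65, 136/13)
T6 shear: x ← x + 2·y: (6/65, 136/13) → (1366/65, 136/13)

T(p) = (1366/65, 136/13)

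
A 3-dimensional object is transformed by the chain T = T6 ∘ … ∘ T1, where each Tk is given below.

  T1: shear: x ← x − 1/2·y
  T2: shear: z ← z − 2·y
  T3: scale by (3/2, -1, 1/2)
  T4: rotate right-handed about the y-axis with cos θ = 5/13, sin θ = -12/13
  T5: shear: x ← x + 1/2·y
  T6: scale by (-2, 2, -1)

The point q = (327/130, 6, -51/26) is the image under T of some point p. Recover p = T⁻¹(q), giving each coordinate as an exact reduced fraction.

T1 = [1 -1/2 0 0; 0 1 0 0; 0 0 1 0; 0 0 0 1]
T2·T1 = [1 -1/2 0 0; 0 1 0 0; 0 -2 1 0; 0 0 0 1]
T3·…·T1 = [3/2 -3/4 0 0; 0 -1 0 0; 0 -1 1/2 0; 0 0 0 1]
T4·…·T1 = [15/26 33/52 -6/13 0; 0 -1 0 0; 18/13 -14/13 5/26 0; 0 0 0 1]
T5·…·T1 = [15/26 7/52 -6/13 0; 0 -1 0 0; 18/13 -14/13 5/26 0; 0 0 0 1]
T6·…·T1 = [-15/13 -7/26 12/13 0; 0 -2 0 0; -18/13 14/13 -5/26 0; 0 0 0 1]
det M = -3; M⁻¹ = [-5/39 -49/156 -8/13 0; 0 -1/2 0 0; 12/13 -7/13 -10/13 0; 0 0 0 1]
M⁻¹ · (327/130, 6, -51/26)ᵀ = (-1, -3, 3/5)ᵀ

p = (-1, -3, 3/5)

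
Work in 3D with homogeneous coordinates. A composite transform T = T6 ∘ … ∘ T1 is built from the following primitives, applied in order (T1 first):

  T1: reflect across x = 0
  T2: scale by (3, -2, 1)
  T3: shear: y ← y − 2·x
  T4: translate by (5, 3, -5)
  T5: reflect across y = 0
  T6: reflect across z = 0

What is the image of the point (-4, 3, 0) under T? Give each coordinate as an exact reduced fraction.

T1 reflect across x = 0: (-4, 3, 0) → (4, 3, 0)
T2 scale by (3, -2, 1): (4, 3, 0) → (12, -6, 0)
T3 shear: y ← y − 2·x: (12, -6, 0) → (12, -30, 0)
T4 translate by (5, 3, -5): (12, -30, 0) → (17, -27, -5)
T5 reflect across y = 0: (17, -27, -5) → (17, 27, -5)
T6 reflect across z = 0: (17, 27, -5) → (17, 27, 5)

T(p) = (17, 27, 5)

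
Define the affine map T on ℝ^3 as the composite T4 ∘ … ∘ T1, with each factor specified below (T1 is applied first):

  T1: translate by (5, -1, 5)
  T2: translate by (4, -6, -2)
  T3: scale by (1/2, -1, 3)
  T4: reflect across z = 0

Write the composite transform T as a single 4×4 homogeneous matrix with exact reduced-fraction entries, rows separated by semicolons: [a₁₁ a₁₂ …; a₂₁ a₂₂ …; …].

T = [1/2 0 0 9/2; 0 -1 0 7; 0 0 -3 -9; 0 0 0 1]

T1 = [1 0 0 5; 0 1 0 -1; 0 0 1 5; 0 0 0 1]
T2·T1 = [1 0 0 9; 0 1 0 -7; 0 0 1 3; 0 0 0 1]
T3·…·T1 = [1/2 0 0 9/2; 0 -1 0 7; 0 0 3 9; 0 0 0 1]
T4·…·T1 = [1/2 0 0 9/2; 0 -1 0 7; 0 0 -3 -9; 0 0 0 1]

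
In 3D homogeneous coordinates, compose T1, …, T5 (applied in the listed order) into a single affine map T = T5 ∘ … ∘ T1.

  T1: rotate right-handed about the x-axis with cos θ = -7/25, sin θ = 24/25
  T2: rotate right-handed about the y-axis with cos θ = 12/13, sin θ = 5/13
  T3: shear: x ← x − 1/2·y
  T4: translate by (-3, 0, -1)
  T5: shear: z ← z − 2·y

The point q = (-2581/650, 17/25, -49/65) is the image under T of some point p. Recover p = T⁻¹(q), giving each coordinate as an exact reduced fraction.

T1 = [1 0 0 0; 0 -7/25 -24/25 0; 0 24/25 -7/25 0; 0 0 0 1]
T2·T1 = [12/13 24/65 -7/65 0; 0 -7/25 -24/25 0; -5/13 288/325 -84/325 0; 0 0 0 1]
T3·…·T1 = [12/13 331/650 121/325 0; 0 -7/25 -24/25 0; -5/13 288/325 -84/325 0; 0 0 0 1]
T4·…·T1 = [12/13 331/650 121/325 -3; 0 -7/25 -24/25 0; -5/13 288/325 -84/325 -1; 0 0 0 1]
T5·…·T1 = [12/13 331/650 121/325 -3; 0 -7/25 -24/25 0; -5/13 94/65 108/65 -1; 0 0 0 1]
det M = 1; M⁻¹ = [12/13 -4/13 -5/13 31/13; 24/65 109/65 288/325 648/325; -7/65 -199/130 -84/325 -189/325; 0 0 0 1]
M⁻¹ · (-2581/650, 17/25, -49/65)ᵀ = (-6/5, 1, -1)ᵀ

p = (-6/5, 1, -1)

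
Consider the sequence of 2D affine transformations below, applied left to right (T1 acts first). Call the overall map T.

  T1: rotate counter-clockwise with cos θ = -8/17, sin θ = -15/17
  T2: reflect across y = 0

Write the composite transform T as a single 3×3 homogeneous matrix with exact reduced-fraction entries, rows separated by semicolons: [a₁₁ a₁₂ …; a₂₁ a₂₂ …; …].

T = [-8/17 15/17 0; 15/17 8/17 0; 0 0 1]

T1 = [-8/17 15/17 0; -15/17 -8/17 0; 0 0 1]
T2·T1 = [-8/17 15/17 0; 15/17 8/17 0; 0 0 1]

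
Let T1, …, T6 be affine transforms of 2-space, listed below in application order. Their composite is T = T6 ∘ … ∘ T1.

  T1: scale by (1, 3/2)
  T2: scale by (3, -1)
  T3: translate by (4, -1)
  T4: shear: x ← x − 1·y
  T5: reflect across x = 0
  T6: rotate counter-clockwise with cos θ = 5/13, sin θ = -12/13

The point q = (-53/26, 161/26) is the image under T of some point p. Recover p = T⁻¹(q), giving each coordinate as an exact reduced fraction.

T1 = [1 0 0; 0 3/2 0; 0 0 1]
T2·T1 = [3 0 0; 0 -3/2 0; 0 0 1]
T3·…·T1 = [3 0 4; 0 -3/2 -1; 0 0 1]
T4·…·T1 = [3 3/2 5; 0 -3/2 -1; 0 0 1]
T5·…·T1 = [-3 -3/2 -5; 0 -3/2 -1; 0 0 1]
T6·…·T1 = [-15/13 -51/26 -37/13; 36/13 21/26 55/13; 0 0 1]
det M = 9/2; M⁻¹ = [7/39 17/39 -4/3; -8/13 -10/39 -2/3; 0 0 1]
M⁻¹ · (-53/26, 161/26)ᵀ = (1, -1)ᵀ

p = (1, -1)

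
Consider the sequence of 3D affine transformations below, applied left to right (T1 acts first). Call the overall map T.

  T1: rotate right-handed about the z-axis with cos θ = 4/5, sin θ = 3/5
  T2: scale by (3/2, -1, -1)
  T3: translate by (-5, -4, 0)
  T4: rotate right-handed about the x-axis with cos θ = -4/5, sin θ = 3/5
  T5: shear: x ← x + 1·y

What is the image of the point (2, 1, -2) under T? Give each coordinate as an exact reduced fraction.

T(p) = (1/10, 18/5, -26/5)

T1 rotate right-handed about the z-axis with cos θ = 4/5, sin θ = 3/5: (2, 1, -2) → (1, 2, -2)
T2 scale by (3/2, -1, -1): (1, 2, -2) → (3/2, -2, 2)
T3 translate by (-5, -4, 0): (3/2, -2, 2) → (-7/2, -6, 2)
T4 rotate right-handed about the x-axis with cos θ = -4/5, sin θ = 3/5: (-7/2, -6, 2) → (-7/2, 18/5, -26/5)
T5 shear: x ← x + 1·y: (-7/2, 18/5, -26/5) → (1/10, 18/5, -26/5)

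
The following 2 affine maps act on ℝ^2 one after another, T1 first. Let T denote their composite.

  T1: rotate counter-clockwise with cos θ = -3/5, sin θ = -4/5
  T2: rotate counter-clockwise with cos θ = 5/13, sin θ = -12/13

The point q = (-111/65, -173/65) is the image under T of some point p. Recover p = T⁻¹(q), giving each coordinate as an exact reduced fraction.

p = (1, 3)

T1 = [-3/5 4/5 0; -4/5 -3/5 0; 0 0 1]
T2·T1 = [-63/65 -16/65 0; 16/65 -63/65 0; 0 0 1]
det M = 1; M⁻¹ = [-63/65 16/65 0; -16/65 -63/65 0; 0 0 1]
M⁻¹ · (-111/65, -173/65)ᵀ = (1, 3)ᵀ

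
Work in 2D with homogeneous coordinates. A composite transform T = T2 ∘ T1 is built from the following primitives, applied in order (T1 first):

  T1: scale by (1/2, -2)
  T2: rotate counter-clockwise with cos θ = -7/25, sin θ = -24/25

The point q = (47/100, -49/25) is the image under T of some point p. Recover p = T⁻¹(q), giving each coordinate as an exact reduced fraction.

p = (7/2, -1/2)

T1 = [1/2 0 0; 0 -2 0; 0 0 1]
T2·T1 = [-7/50 -48/25 0; -12/25 14/25 0; 0 0 1]
det M = -1; M⁻¹ = [-14/25 -48/25 0; -12/25 7/50 0; 0 0 1]
M⁻¹ · (47/100, -49/25)ᵀ = (7/2, -1/2)ᵀ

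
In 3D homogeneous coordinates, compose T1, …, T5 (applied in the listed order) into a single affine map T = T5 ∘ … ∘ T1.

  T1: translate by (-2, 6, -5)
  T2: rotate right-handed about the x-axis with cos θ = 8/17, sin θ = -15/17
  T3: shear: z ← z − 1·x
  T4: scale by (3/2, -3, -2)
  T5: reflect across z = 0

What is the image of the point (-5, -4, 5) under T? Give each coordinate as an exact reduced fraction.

T(p) = (-21/2, -48/17, 178/17)

T1 translate by (-2, 6, -5): (-5, -4, 5) → (-7, 2, 0)
T2 rotate right-handed about the x-axis with cos θ = 8/17, sin θ = -15/17: (-7, 2, 0) → (-7, 16/17, -30/17)
T3 shear: z ← z − 1·x: (-7, 16/17, -30/17) → (-7, 16/17, 89/17)
T4 scale by (3/2, -3, -2): (-7, 16/17, 89/17) → (-21/2, -48/17, -178/17)
T5 reflect across z = 0: (-21/2, -48/17, -178/17) → (-21/2, -48/17, 178/17)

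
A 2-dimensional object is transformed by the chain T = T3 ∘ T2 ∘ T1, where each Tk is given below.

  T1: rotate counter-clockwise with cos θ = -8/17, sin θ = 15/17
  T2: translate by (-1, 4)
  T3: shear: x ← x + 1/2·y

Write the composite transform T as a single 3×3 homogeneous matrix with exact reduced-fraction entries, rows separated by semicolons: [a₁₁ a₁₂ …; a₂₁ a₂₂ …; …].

T1 = [-8/17 -15/17 0; 15/17 -8/17 0; 0 0 1]
T2·T1 = [-8/17 -15/17 -1; 15/17 -8/17 4; 0 0 1]
T3·…·T1 = [-1/34 -19/17 1; 15/17 -8/17 4; 0 0 1]

T = [-1/34 -19/17 1; 15/17 -8/17 4; 0 0 1]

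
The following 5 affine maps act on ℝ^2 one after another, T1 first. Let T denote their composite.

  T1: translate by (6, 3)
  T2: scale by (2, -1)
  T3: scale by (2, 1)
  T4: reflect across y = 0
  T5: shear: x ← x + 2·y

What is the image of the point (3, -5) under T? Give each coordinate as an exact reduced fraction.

T1 translate by (6, 3): (3, -5) → (9, -2)
T2 scale by (2, -1): (9, -2) → (18, 2)
T3 scale by (2, 1): (18, 2) → (36, 2)
T4 reflect across y = 0: (36, 2) → (36, -2)
T5 shear: x ← x + 2·y: (36, -2) → (32, -2)

T(p) = (32, -2)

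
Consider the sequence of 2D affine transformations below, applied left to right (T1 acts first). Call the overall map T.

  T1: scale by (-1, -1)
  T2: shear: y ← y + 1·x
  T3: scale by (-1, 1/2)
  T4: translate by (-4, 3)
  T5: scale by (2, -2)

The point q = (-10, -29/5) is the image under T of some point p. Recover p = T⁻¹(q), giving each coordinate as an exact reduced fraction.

p = (-1, 6/5)

T1 = [-1 0 0; 0 -1 0; 0 0 1]
T2·T1 = [-1 0 0; -1 -1 0; 0 0 1]
T3·…·T1 = [1 0 0; -1/2 -1/2 0; 0 0 1]
T4·…·T1 = [1 0 -4; -1/2 -1/2 3; 0 0 1]
T5·…·T1 = [2 0 -8; 1 1 -6; 0 0 1]
det M = 2; M⁻¹ = [1/2 0 4; -1/2 1 2; 0 0 1]
M⁻¹ · (-10, -29/5)ᵀ = (-1, 6/5)ᵀ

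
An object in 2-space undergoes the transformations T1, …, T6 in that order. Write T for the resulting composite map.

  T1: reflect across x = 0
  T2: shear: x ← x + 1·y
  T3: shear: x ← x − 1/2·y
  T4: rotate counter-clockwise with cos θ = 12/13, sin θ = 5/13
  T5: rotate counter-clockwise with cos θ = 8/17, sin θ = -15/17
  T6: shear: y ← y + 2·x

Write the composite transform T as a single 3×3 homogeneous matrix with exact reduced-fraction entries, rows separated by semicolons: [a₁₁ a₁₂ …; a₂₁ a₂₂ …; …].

T1 = [-1 0 0; 0 1 0; 0 0 1]
T2·T1 = [-1 1 0; 0 1 0; 0 0 1]
T3·…·T1 = [-1 1/2 0; 0 1 0; 0 0 1]
T4·…·T1 = [-12/13 1/13 0; -5/13 29/26 0; 0 0 1]
T5·…·T1 = [-171/221 451/442 0; 140/221 101/221 0; 0 0 1]
T6·…·T1 = [-171/221 451/442 0; -202/221 552/221 0; 0 0 1]

T = [-171/221 451/442 0; -202/221 552/221 0; 0 0 1]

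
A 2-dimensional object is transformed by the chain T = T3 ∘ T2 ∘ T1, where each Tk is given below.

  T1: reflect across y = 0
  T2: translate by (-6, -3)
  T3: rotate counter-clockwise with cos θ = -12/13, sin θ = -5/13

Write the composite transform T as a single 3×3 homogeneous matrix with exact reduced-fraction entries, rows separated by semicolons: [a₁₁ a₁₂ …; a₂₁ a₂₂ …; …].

T1 = [1 0 0; 0 -1 0; 0 0 1]
T2·T1 = [1 0 -6; 0 -1 -3; 0 0 1]
T3·…·T1 = [-12/13 -5/13 57/13; -5/13 12/13 66/13; 0 0 1]

T = [-12/13 -5/13 57/13; -5/13 12/13 66/13; 0 0 1]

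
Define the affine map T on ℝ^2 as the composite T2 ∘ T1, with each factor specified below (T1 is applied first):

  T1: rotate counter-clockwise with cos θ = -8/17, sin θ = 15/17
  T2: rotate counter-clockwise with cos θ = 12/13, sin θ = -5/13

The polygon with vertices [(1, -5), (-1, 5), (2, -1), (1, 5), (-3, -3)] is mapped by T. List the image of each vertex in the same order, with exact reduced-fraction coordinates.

image vertices: (83/17, 25/17), (-83/17, -25/17), (178/221, 461/221), (-1121/221, 115/221), (723/221, -597/221)

T1 rotate counter-clockwise with cos θ = -8/17, sin θ = 15/17: (1, -5) → (67/17, 55/17); (-1, 5) → (-67/17, -55/17); (2, -1) → (-1/17, 38/17); (1, 5) → (-83/17, -25/17); (-3, -3) → (69/17, -21/17)
T2 rotate counter-clockwise with cos θ = 12/13, sin θ = -5/13: (67/17, 55/17) → (83/17, 25/17); (-67/17, -55/17) → (-83/17, -25/17); (-1/17, 38/17) → (178/221, 461/221); (-83/17, -25/17) → (-1121/221, 115/221); (69/17, -21/17) → (723/221, -597/221)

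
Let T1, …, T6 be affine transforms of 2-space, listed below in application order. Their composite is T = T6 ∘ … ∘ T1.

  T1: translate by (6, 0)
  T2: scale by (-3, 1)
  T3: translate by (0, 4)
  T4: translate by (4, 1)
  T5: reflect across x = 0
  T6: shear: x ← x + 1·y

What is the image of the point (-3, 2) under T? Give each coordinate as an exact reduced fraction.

T(p) = (12, 7)

T1 translate by (6, 0): (-3, 2) → (3, 2)
T2 scale by (-3, 1): (3, 2) → (-9, 2)
T3 translate by (0, 4): (-9, 2) → (-9, 6)
T4 translate by (4, 1): (-9, 6) → (-5, 7)
T5 reflect across x = 0: (-5, 7) → (5, 7)
T6 shear: x ← x + 1·y: (5, 7) → (12, 7)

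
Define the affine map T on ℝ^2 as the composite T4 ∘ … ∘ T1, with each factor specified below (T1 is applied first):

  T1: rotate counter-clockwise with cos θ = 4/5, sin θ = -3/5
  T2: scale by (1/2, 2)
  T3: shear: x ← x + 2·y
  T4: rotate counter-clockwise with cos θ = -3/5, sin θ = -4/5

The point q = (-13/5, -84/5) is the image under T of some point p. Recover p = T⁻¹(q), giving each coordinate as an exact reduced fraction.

p = (-4, 2)

T1 = [4/5 3/5 0; -3/5 4/5 0; 0 0 1]
T2·T1 = [2/5 3/10 0; -6/5 8/5 0; 0 0 1]
T3·…·T1 = [-2 7/2 0; -6/5 8/5 0; 0 0 1]
T4·…·T1 = [6/25 -41/50 0; 58/25 -94/25 0; 0 0 1]
det M = 1; M⁻¹ = [-94/25 41/50 0; -58/25 6/25 0; 0 0 1]
M⁻¹ · (-13/5, -84/5)ᵀ = (-4, 2)ᵀ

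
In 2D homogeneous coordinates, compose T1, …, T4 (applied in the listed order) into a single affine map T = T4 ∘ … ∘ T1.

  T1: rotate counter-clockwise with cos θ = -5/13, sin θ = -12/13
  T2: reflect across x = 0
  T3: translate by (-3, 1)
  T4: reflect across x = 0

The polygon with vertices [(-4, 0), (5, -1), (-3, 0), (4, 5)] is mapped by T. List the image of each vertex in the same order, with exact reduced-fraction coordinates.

T1 rotate counter-clockwise with cos θ = -5/13, sin θ = -12/13: (-4, 0) → (20/13, 48/13); (5, -1) → (-37/13, -55/13); (-3, 0) → (15/13, 36/13); (4, 5) → (40/13, -73/13)
T2 reflect across x = 0: (20/13, 48/13) → (-20/13, 48/13); (-37/13, -55/13) → (37/13, -55/13); (15/13, 36/13) → (-15/13, 36/13); (40/13, -73/13) → (-40/13, -73/13)
T3 translate by (-3, 1): (-20/13, 48/13) → (-59/13, 61/13); (37/13, -55/13) → (-2/13, -42/13); (-15/13, 36/13) → (-54/13, 49/13); (-40/13, -73/13) → (-79/13, -60/13)
T4 reflect across x = 0: (-59/13, 61/13) → (59/13, 61/13); (-2/13, -42/13) → (2/13, -42/13); (-54/13, 49/13) → (54/13, 49/13); (-79/13, -60/13) → (79/13, -60/13)

image vertices: (59/13, 61/13), (2/13, -42/13), (54/13, 49/13), (79/13, -60/13)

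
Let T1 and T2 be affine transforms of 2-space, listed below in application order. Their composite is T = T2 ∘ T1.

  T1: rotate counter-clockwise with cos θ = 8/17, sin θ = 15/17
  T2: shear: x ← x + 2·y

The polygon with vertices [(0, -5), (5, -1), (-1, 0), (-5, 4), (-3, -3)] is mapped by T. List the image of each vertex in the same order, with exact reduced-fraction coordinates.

T1 rotate counter-clockwise with cos θ = 8/17, sin θ = 15/17: (0, -5) → (75/17, -40/17); (5, -1) → (55/17, 67/17); (-1, 0) → (-8/17, -15/17); (-5, 4) → (-100/17, -43/17); (-3, -3) → (21/17, -69/17)
T2 shear: x ← x + 2·y: (75/17, -40/17) → (-5/17, -40/17); (55/17, 67/17) → (189/17, 67/17); (-8/17, -15/17) → (-38/17, -15/17); (-100/17, -43/17) → (-186/17, -43/17); (21/17, -69/17) → (-117/17, -69/17)

image vertices: (-5/17, -40/17), (189/17, 67/17), (-38/17, -15/17), (-186/17, -43/17), (-117/17, -69/17)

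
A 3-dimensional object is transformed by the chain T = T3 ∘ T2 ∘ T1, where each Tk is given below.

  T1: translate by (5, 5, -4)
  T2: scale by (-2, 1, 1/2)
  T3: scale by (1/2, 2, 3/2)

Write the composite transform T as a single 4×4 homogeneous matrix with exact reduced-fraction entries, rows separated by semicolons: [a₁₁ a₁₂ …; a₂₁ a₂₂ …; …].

T1 = [1 0 0 5; 0 1 0 5; 0 0 1 -4; 0 0 0 1]
T2·T1 = [-2 0 0 -10; 0 1 0 5; 0 0 1/2 -2; 0 0 0 1]
T3·…·T1 = [-1 0 0 -5; 0 2 0 10; 0 0 3/4 -3; 0 0 0 1]

T = [-1 0 0 -5; 0 2 0 10; 0 0 3/4 -3; 0 0 0 1]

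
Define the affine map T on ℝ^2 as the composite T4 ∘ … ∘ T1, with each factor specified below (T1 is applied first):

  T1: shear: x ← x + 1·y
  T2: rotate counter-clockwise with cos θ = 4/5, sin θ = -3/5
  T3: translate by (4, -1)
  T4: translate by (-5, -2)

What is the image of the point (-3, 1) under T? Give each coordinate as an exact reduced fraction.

T(p) = (-2, -1)

T1 shear: x ← x + 1·y: (-3, 1) → (-2, 1)
T2 rotate counter-clockwise with cos θ = 4/5, sin θ = -3/5: (-2, 1) → (-1, 2)
T3 translate by (4, -1): (-1, 2) → (3, 1)
T4 translate by (-5, -2): (3, 1) → (-2, -1)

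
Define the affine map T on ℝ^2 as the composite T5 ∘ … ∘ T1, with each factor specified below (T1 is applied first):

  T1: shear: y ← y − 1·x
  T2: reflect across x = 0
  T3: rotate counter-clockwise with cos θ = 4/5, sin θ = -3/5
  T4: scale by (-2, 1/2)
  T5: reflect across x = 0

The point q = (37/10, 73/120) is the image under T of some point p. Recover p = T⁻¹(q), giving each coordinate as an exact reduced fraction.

p = (-3/4, 4/3)

T1 = [1 0 0; -1 1 0; 0 0 1]
T2·T1 = [-1 0 0; -1 1 0; 0 0 1]
T3·…·T1 = [-7/5 3/5 0; -1/5 4/5 0; 0 0 1]
T4·…·T1 = [14/5 -6/5 0; -1/10 2/5 0; 0 0 1]
T5·…·T1 = [-14/5 6/5 0; -1/10 2/5 0; 0 0 1]
det M = -1; M⁻¹ = [-2/5 6/5 0; -1/10 14/5 0; 0 0 1]
M⁻¹ · (37/10, 73/120)ᵀ = (-3/4, 4/3)ᵀ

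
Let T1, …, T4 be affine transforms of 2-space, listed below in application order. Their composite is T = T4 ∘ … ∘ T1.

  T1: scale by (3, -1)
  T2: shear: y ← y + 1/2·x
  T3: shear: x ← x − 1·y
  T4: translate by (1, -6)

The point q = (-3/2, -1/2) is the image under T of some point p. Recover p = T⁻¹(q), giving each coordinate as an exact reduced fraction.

T1 = [3 0 0; 0 -1 0; 0 0 1]
T2·T1 = [3 0 0; 3/2 -1 0; 0 0 1]
T3·…·T1 = [3/2 1 0; 3/2 -1 0; 0 0 1]
T4·…·T1 = [3/2 1 1; 3/2 -1 -6; 0 0 1]
det M = -3; M⁻¹ = [1/3 1/3 5/3; 1/2 -1/2 -7/2; 0 0 1]
M⁻¹ · (-3/2, -1/2)ᵀ = (1, -4)ᵀ

p = (1, -4)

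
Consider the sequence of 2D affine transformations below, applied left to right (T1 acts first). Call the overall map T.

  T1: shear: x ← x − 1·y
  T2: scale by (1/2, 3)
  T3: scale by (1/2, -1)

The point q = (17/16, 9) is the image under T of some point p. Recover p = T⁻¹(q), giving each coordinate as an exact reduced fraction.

p = (5/4, -3)

T1 = [1 -1 0; 0 1 0; 0 0 1]
T2·T1 = [1/2 -1/2 0; 0 3 0; 0 0 1]
T3·…·T1 = [1/4 -1/4 0; 0 -3 0; 0 0 1]
det M = -3/4; M⁻¹ = [4 -1/3 0; 0 -1/3 0; 0 0 1]
M⁻¹ · (17/16, 9)ᵀ = (5/4, -3)ᵀ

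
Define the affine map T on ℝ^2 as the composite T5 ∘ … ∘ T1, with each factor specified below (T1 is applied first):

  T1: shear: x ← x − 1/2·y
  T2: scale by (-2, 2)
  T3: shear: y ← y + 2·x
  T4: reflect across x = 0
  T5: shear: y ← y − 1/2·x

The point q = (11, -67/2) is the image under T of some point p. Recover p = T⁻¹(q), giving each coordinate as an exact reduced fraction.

T1 = [1 -1/2 0; 0 1 0; 0 0 1]
T2·T1 = [-2 1 0; 0 2 0; 0 0 1]
T3·…·T1 = [-2 1 0; -4 4 0; 0 0 1]
T4·…·T1 = [2 -1 0; -4 4 0; 0 0 1]
T5·…·T1 = [2 -1 0; -5 9/2 0; 0 0 1]
det M = 4; M⁻¹ = [9/8 1/4 0; 5/4 1/2 0; 0 0 1]
M⁻¹ · (11, -67/2)ᵀ = (4, -3)ᵀ

p = (4, -3)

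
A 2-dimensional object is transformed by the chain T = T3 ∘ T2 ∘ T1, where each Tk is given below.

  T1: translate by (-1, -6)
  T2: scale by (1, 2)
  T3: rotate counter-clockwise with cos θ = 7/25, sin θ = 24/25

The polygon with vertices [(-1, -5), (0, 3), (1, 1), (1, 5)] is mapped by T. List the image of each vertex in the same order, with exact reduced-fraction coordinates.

T1 translate by (-1, -6): (-1, -5) → (-2, -11); (0, 3) → (-1, -3); (1, 1) → (0, -5); (1, 5) → (0, -1)
T2 scale by (1, 2): (-2, -11) → (-2, -22); (-1, -3) → (-1, -6); (0, -5) → (0, -10); (0, -1) → (0, -2)
T3 rotate counter-clockwise with cos θ = 7/25, sin θ = 24/25: (-2, -22) → (514/25, -202/25); (-1, -6) → (137/25, -66/25); (0, -10) → (48/5, -14/5); (0, -2) → (48/25, -14/25)

image vertices: (514/25, -202/25), (137/25, -66/25), (48/5, -14/5), (48/25, -14/25)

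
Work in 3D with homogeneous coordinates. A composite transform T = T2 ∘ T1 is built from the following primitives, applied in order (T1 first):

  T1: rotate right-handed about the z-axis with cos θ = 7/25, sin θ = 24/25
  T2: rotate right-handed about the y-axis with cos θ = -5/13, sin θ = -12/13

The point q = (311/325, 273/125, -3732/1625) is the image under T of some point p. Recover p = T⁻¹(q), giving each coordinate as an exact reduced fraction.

T1 = [7/25 -24/25 0 0; 24/25 7/25 0 0; 0 0 1 0; 0 0 0 1]
T2·T1 = [-7/65 24/65 -12/13 0; 24/25 7/25 0 0; 84/325 -288/325 -5/13 0; 0 0 0 1]
det M = 1; M⁻¹ = [-7/65 24/25 84/325 0; 24/65 7/25 -288/325 0; -12/13 0 -5/13 0; 0 0 0 1]
M⁻¹ · (311/325, 273/125, -3732/1625)ᵀ = (7/5, 3, 0)ᵀ

p = (7/5, 3, 0)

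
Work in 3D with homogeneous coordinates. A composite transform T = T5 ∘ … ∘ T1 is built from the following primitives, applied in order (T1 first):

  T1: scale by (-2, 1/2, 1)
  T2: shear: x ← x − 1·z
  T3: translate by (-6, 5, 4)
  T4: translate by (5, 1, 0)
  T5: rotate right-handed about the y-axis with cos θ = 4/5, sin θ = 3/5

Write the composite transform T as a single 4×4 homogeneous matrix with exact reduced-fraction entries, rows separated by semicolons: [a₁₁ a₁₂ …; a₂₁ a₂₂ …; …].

T = [-8/5 0 -1/5 8/5; 0 1/2 0 6; 6/5 0 7/5 19/5; 0 0 0 1]

T1 = [-2 0 0 0; 0 1/2 0 0; 0 0 1 0; 0 0 0 1]
T2·T1 = [-2 0 -1 0; 0 1/2 0 0; 0 0 1 0; 0 0 0 1]
T3·…·T1 = [-2 0 -1 -6; 0 1/2 0 5; 0 0 1 4; 0 0 0 1]
T4·…·T1 = [-2 0 -1 -1; 0 1/2 0 6; 0 0 1 4; 0 0 0 1]
T5·…·T1 = [-8/5 0 -1/5 8/5; 0 1/2 0 6; 6/5 0 7/5 19/5; 0 0 0 1]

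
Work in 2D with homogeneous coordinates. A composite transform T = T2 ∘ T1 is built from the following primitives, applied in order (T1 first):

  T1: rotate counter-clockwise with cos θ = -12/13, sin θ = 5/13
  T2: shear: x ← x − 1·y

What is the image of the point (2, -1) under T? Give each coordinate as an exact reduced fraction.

T1 rotate counter-clockwise with cos θ = -12/13, sin θ = 5/13: (2, -1) → (-19/13, 22/13)
T2 shear: x ← x − 1·y: (-19/13, 22/13) → (-41/13, 22/13)

T(p) = (-41/13, 22/13)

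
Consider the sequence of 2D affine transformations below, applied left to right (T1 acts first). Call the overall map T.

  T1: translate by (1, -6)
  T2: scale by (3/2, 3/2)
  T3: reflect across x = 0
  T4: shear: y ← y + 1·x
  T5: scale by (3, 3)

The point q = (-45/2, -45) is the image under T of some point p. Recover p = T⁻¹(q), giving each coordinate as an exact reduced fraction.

p = (4, 1)

T1 = [1 0 1; 0 1 -6; 0 0 1]
T2·T1 = [3/2 0 3/2; 0 3/2 -9; 0 0 1]
T3·…·T1 = [-3/2 0 -3/2; 0 3/2 -9; 0 0 1]
T4·…·T1 = [-3/2 0 -3/2; -3/2 3/2 -21/2; 0 0 1]
T5·…·T1 = [-9/2 0 -9/2; -9/2 9/2 -63/2; 0 0 1]
det M = -81/4; M⁻¹ = [-2/9 0 -1; -2/9 2/9 6; 0 0 1]
M⁻¹ · (-45/2, -45)ᵀ = (4, 1)ᵀ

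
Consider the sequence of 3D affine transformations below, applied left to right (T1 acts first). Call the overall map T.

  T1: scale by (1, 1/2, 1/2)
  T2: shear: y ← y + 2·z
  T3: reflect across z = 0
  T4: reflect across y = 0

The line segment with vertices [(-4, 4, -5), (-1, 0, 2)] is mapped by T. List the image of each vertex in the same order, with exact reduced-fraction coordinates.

image vertices: (-4, 3, 5/2), (-1, -2, -1)

T1 scale by (1, 1/2, 1/2): (-4, 4, -5) → (-4, 2, -5/2); (-1, 0, 2) → (-1, 0, 1)
T2 shear: y ← y + 2·z: (-4, 2, -5/2) → (-4, -3, -5/2); (-1, 0, 1) → (-1, 2, 1)
T3 reflect across z = 0: (-4, -3, -5/2) → (-4, -3, 5/2); (-1, 2, 1) → (-1, 2, -1)
T4 reflect across y = 0: (-4, -3, 5/2) → (-4, 3, 5/2); (-1, 2, -1) → (-1, -2, -1)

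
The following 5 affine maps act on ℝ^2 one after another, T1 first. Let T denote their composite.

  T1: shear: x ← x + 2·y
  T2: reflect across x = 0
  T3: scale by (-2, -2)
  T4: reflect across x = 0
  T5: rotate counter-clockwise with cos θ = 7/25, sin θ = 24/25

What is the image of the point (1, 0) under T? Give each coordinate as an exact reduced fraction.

T(p) = (-14/25, -48/25)

T1 shear: x ← x + 2·y: (1, 0) → (1, 0)
T2 reflect across x = 0: (1, 0) → (-1, 0)
T3 scale by (-2, -2): (-1, 0) → (2, 0)
T4 reflect across x = 0: (2, 0) → (-2, 0)
T5 rotate counter-clockwise with cos θ = 7/25, sin θ = 24/25: (-2, 0) → (-14/25, -48/25)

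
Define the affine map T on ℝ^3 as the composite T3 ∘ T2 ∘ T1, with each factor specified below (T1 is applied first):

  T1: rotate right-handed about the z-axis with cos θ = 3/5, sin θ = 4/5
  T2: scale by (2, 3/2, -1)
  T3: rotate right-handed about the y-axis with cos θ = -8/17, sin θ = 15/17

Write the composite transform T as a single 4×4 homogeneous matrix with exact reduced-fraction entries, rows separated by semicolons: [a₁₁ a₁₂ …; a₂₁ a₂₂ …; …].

T1 = [3/5 -4/5 0 0; 4/5 3/5 0 0; 0 0 1 0; 0 0 0 1]
T2·T1 = [6/5 -8/5 0 0; 6/5 9/10 0 0; 0 0 -1 0; 0 0 0 1]
T3·…·T1 = [-48/85 64/85 -15/17 0; 6/5 9/10 0 0; -18/17 24/17 8/17 0; 0 0 0 1]

T = [-48/85 64/85 -15/17 0; 6/5 9/10 0 0; -18/17 24/17 8/17 0; 0 0 0 1]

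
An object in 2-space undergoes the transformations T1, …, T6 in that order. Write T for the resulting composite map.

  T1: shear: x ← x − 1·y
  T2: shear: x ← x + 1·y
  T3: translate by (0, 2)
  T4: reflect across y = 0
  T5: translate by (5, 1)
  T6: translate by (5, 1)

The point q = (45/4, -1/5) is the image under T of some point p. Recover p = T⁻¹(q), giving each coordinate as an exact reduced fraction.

p = (5/4, 1/5)

T1 = [1 -1 0; 0 1 0; 0 0 1]
T2·T1 = [1 0 0; 0 1 0; 0 0 1]
T3·…·T1 = [1 0 0; 0 1 2; 0 0 1]
T4·…·T1 = [1 0 0; 0 -1 -2; 0 0 1]
T5·…·T1 = [1 0 5; 0 -1 -1; 0 0 1]
T6·…·T1 = [1 0 10; 0 -1 0; 0 0 1]
det M = -1; M⁻¹ = [1 0 -10; 0 -1 0; 0 0 1]
M⁻¹ · (45/4, -1/5)ᵀ = (5/4, 1/5)ᵀ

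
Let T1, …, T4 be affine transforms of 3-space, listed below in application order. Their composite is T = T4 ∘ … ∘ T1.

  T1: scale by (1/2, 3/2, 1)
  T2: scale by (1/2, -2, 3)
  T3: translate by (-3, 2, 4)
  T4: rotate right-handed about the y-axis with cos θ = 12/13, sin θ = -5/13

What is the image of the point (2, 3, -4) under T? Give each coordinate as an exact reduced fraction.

T(p) = (10/13, -7, -217/26)

T1 scale by (1/2, 3/2, 1): (2, 3, -4) → (1, 9/2, -4)
T2 scale by (1/2, -2, 3): (1, 9/2, -4) → (1/2, -9, -12)
T3 translate by (-3, 2, 4): (1/2, -9, -12) → (-5/2, -7, -8)
T4 rotate right-handed about the y-axis with cos θ = 12/13, sin θ = -5/13: (-5/2, -7, -8) → (10/13, -7, -217/26)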